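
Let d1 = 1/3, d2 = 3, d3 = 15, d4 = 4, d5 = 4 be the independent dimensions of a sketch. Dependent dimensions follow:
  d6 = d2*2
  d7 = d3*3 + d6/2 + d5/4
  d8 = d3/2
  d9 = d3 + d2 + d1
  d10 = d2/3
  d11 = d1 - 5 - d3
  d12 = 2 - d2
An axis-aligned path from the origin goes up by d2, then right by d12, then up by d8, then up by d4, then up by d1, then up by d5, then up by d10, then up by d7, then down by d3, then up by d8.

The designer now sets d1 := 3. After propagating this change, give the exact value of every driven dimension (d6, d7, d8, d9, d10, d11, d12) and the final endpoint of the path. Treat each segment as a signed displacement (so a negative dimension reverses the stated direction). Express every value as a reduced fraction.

Apply edit: d1 := 3
  d6 = d2*2 = 6
  d7 = d3*3 + d6/2 + d5/4 = 49
  d8 = d3/2 = 15/2
  d9 = d3 + d2 + d1 = 21
  d10 = d2/3 = 1
  d11 = d1 - 5 - d3 = -17
  d12 = 2 - d2 = -1
Walk from origin (0, 0):
  seg 1: up by d2 = 3 → (0, 3)
  seg 2: right by d12 = -1 → (-1, 3)
  seg 3: up by d8 = 15/2 → (-1, 21/2)
  seg 4: up by d4 = 4 → (-1, 29/2)
  seg 5: up by d1 = 3 → (-1, 35/2)
  seg 6: up by d5 = 4 → (-1, 43/2)
  seg 7: up by d10 = 1 → (-1, 45/2)
  seg 8: up by d7 = 49 → (-1, 143/2)
  seg 9: down by d3 = 15 → (-1, 113/2)
  seg 10: up by d8 = 15/2 → (-1, 64)

d6 = 6
d7 = 49
d8 = 15/2
d9 = 21
d10 = 1
d11 = -17
d12 = -1
endpoint = (-1, 64)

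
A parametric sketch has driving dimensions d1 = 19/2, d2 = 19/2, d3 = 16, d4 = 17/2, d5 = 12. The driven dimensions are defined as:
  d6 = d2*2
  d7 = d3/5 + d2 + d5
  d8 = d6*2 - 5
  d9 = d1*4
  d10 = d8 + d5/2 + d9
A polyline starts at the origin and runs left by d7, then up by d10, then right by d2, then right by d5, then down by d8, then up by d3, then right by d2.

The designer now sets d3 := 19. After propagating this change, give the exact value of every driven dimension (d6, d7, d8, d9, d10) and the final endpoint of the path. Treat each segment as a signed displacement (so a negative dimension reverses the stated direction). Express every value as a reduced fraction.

d6 = 19
d7 = 253/10
d8 = 33
d9 = 38
d10 = 77
endpoint = (57/10, 63)

Apply edit: d3 := 19
  d6 = d2*2 = 19
  d7 = d3/5 + d2 + d5 = 253/10
  d8 = d6*2 - 5 = 33
  d9 = d1*4 = 38
  d10 = d8 + d5/2 + d9 = 77
Walk from origin (0, 0):
  seg 1: left by d7 = 253/10 → (-253/10, 0)
  seg 2: up by d10 = 77 → (-253/10, 77)
  seg 3: right by d2 = 19/2 → (-79/5, 77)
  seg 4: right by d5 = 12 → (-19/5, 77)
  seg 5: down by d8 = 33 → (-19/5, 44)
  seg 6: up by d3 = 19 → (-19/5, 63)
  seg 7: right by d2 = 19/2 → (57/10, 63)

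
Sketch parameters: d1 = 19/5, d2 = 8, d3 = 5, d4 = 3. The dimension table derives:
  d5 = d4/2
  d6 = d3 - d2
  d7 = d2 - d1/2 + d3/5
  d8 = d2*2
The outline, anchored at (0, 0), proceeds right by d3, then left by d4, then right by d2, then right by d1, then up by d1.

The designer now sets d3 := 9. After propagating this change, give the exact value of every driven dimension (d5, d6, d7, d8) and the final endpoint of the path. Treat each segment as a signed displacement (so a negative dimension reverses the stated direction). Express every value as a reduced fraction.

Apply edit: d3 := 9
  d5 = d4/2 = 3/2
  d6 = d3 - d2 = 1
  d7 = d2 - d1/2 + d3/5 = 79/10
  d8 = d2*2 = 16
Walk from origin (0, 0):
  seg 1: right by d3 = 9 → (9, 0)
  seg 2: left by d4 = 3 → (6, 0)
  seg 3: right by d2 = 8 → (14, 0)
  seg 4: right by d1 = 19/5 → (89/5, 0)
  seg 5: up by d1 = 19/5 → (89/5, 19/5)

d5 = 3/2
d6 = 1
d7 = 79/10
d8 = 16
endpoint = (89/5, 19/5)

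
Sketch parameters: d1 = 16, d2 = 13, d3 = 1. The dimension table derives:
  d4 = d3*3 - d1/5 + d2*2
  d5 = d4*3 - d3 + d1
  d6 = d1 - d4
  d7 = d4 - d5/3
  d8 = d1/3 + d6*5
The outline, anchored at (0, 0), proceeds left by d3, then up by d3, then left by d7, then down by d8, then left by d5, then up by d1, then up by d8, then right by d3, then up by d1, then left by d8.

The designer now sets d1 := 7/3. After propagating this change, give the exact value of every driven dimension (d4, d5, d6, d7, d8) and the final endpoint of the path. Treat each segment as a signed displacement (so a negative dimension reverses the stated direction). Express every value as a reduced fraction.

d4 = 428/15
d5 = 1304/15
d6 = -131/5
d7 = -4/9
d8 = -1172/9
endpoint = (656/15, 17/3)

Apply edit: d1 := 7/3
  d4 = d3*3 - d1/5 + d2*2 = 428/15
  d5 = d4*3 - d3 + d1 = 1304/15
  d6 = d1 - d4 = -131/5
  d7 = d4 - d5/3 = -4/9
  d8 = d1/3 + d6*5 = -1172/9
Walk from origin (0, 0):
  seg 1: left by d3 = 1 → (-1, 0)
  seg 2: up by d3 = 1 → (-1, 1)
  seg 3: left by d7 = -4/9 → (-5/9, 1)
  seg 4: down by d8 = -1172/9 → (-5/9, 1181/9)
  seg 5: left by d5 = 1304/15 → (-3937/45, 1181/9)
  seg 6: up by d1 = 7/3 → (-3937/45, 1202/9)
  seg 7: up by d8 = -1172/9 → (-3937/45, 10/3)
  seg 8: right by d3 = 1 → (-3892/45, 10/3)
  seg 9: up by d1 = 7/3 → (-3892/45, 17/3)
  seg 10: left by d8 = -1172/9 → (656/15, 17/3)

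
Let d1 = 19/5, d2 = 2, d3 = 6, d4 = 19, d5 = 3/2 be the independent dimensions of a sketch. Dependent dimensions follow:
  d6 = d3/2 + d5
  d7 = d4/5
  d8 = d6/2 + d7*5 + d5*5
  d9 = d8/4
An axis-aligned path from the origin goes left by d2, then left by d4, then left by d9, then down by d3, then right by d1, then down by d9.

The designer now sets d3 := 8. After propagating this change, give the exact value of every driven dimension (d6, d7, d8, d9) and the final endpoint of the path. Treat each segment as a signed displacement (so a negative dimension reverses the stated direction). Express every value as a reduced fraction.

d6 = 11/2
d7 = 19/5
d8 = 117/4
d9 = 117/16
endpoint = (-1961/80, -245/16)

Apply edit: d3 := 8
  d6 = d3/2 + d5 = 11/2
  d7 = d4/5 = 19/5
  d8 = d6/2 + d7*5 + d5*5 = 117/4
  d9 = d8/4 = 117/16
Walk from origin (0, 0):
  seg 1: left by d2 = 2 → (-2, 0)
  seg 2: left by d4 = 19 → (-21, 0)
  seg 3: left by d9 = 117/16 → (-453/16, 0)
  seg 4: down by d3 = 8 → (-453/16, -8)
  seg 5: right by d1 = 19/5 → (-1961/80, -8)
  seg 6: down by d9 = 117/16 → (-1961/80, -245/16)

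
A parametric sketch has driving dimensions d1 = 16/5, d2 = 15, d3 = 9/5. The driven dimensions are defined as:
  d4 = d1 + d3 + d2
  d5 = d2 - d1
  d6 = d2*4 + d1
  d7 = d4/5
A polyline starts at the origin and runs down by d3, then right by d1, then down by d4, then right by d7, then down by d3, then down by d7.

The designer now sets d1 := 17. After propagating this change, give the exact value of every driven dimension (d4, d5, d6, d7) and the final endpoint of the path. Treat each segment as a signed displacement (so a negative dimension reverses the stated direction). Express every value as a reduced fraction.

d4 = 169/5
d5 = -2
d6 = 77
d7 = 169/25
endpoint = (594/25, -1104/25)

Apply edit: d1 := 17
  d4 = d1 + d3 + d2 = 169/5
  d5 = d2 - d1 = -2
  d6 = d2*4 + d1 = 77
  d7 = d4/5 = 169/25
Walk from origin (0, 0):
  seg 1: down by d3 = 9/5 → (0, -9/5)
  seg 2: right by d1 = 17 → (17, -9/5)
  seg 3: down by d4 = 169/5 → (17, -178/5)
  seg 4: right by d7 = 169/25 → (594/25, -178/5)
  seg 5: down by d3 = 9/5 → (594/25, -187/5)
  seg 6: down by d7 = 169/25 → (594/25, -1104/25)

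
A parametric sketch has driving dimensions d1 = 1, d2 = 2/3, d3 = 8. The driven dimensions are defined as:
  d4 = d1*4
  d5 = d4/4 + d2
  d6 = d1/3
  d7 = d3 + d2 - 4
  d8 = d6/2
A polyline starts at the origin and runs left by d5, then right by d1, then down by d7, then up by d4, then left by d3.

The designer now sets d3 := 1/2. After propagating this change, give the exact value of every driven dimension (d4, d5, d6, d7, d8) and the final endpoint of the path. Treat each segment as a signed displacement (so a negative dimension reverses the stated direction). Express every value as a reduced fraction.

d4 = 4
d5 = 5/3
d6 = 1/3
d7 = -17/6
d8 = 1/6
endpoint = (-7/6, 41/6)

Apply edit: d3 := 1/2
  d4 = d1*4 = 4
  d5 = d4/4 + d2 = 5/3
  d6 = d1/3 = 1/3
  d7 = d3 + d2 - 4 = -17/6
  d8 = d6/2 = 1/6
Walk from origin (0, 0):
  seg 1: left by d5 = 5/3 → (-5/3, 0)
  seg 2: right by d1 = 1 → (-2/3, 0)
  seg 3: down by d7 = -17/6 → (-2/3, 17/6)
  seg 4: up by d4 = 4 → (-2/3, 41/6)
  seg 5: left by d3 = 1/2 → (-7/6, 41/6)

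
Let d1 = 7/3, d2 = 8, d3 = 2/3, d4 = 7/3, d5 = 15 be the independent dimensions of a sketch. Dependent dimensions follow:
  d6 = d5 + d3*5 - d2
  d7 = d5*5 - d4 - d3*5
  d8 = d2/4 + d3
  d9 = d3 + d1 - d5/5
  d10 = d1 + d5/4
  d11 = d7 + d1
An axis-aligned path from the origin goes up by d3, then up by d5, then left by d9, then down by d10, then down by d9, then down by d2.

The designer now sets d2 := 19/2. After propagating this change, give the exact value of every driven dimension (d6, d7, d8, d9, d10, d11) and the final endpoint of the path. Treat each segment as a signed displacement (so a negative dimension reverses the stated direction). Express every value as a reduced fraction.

Apply edit: d2 := 19/2
  d6 = d5 + d3*5 - d2 = 53/6
  d7 = d5*5 - d4 - d3*5 = 208/3
  d8 = d2/4 + d3 = 73/24
  d9 = d3 + d1 - d5/5 = 0
  d10 = d1 + d5/4 = 73/12
  d11 = d7 + d1 = 215/3
Walk from origin (0, 0):
  seg 1: up by d3 = 2/3 → (0, 2/3)
  seg 2: up by d5 = 15 → (0, 47/3)
  seg 3: left by d9 = 0 → (0, 47/3)
  seg 4: down by d10 = 73/12 → (0, 115/12)
  seg 5: down by d9 = 0 → (0, 115/12)
  seg 6: down by d2 = 19/2 → (0, 1/12)

d6 = 53/6
d7 = 208/3
d8 = 73/24
d9 = 0
d10 = 73/12
d11 = 215/3
endpoint = (0, 1/12)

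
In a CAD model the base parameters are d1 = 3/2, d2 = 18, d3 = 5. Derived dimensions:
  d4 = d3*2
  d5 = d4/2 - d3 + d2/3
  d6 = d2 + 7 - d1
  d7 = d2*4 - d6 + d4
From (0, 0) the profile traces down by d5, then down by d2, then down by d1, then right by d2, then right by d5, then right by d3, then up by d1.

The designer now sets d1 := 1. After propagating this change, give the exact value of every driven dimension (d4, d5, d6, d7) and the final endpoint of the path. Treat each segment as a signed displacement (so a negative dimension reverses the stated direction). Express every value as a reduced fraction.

d4 = 10
d5 = 6
d6 = 24
d7 = 58
endpoint = (29, -24)

Apply edit: d1 := 1
  d4 = d3*2 = 10
  d5 = d4/2 - d3 + d2/3 = 6
  d6 = d2 + 7 - d1 = 24
  d7 = d2*4 - d6 + d4 = 58
Walk from origin (0, 0):
  seg 1: down by d5 = 6 → (0, -6)
  seg 2: down by d2 = 18 → (0, -24)
  seg 3: down by d1 = 1 → (0, -25)
  seg 4: right by d2 = 18 → (18, -25)
  seg 5: right by d5 = 6 → (24, -25)
  seg 6: right by d3 = 5 → (29, -25)
  seg 7: up by d1 = 1 → (29, -24)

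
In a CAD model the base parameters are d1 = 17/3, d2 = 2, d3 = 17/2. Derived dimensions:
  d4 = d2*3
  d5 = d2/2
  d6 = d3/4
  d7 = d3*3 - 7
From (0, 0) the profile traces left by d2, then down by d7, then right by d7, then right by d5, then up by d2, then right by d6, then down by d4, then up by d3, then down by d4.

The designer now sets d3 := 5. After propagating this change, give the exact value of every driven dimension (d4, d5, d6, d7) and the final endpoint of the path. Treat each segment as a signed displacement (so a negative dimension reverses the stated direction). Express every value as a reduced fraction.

d4 = 6
d5 = 1
d6 = 5/4
d7 = 8
endpoint = (33/4, -13)

Apply edit: d3 := 5
  d4 = d2*3 = 6
  d5 = d2/2 = 1
  d6 = d3/4 = 5/4
  d7 = d3*3 - 7 = 8
Walk from origin (0, 0):
  seg 1: left by d2 = 2 → (-2, 0)
  seg 2: down by d7 = 8 → (-2, -8)
  seg 3: right by d7 = 8 → (6, -8)
  seg 4: right by d5 = 1 → (7, -8)
  seg 5: up by d2 = 2 → (7, -6)
  seg 6: right by d6 = 5/4 → (33/4, -6)
  seg 7: down by d4 = 6 → (33/4, -12)
  seg 8: up by d3 = 5 → (33/4, -7)
  seg 9: down by d4 = 6 → (33/4, -13)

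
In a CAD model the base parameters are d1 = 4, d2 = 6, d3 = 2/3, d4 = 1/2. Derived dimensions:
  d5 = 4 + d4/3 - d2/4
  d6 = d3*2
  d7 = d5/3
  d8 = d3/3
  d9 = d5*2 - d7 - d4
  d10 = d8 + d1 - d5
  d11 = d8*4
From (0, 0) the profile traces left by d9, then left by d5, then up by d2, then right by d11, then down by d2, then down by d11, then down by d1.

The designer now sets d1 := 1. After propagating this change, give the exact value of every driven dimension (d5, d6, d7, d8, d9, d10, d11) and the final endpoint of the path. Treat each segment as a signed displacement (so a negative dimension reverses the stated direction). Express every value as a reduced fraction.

d5 = 8/3
d6 = 4/3
d7 = 8/9
d8 = 2/9
d9 = 71/18
d10 = -13/9
d11 = 8/9
endpoint = (-103/18, -17/9)

Apply edit: d1 := 1
  d5 = 4 + d4/3 - d2/4 = 8/3
  d6 = d3*2 = 4/3
  d7 = d5/3 = 8/9
  d8 = d3/3 = 2/9
  d9 = d5*2 - d7 - d4 = 71/18
  d10 = d8 + d1 - d5 = -13/9
  d11 = d8*4 = 8/9
Walk from origin (0, 0):
  seg 1: left by d9 = 71/18 → (-71/18, 0)
  seg 2: left by d5 = 8/3 → (-119/18, 0)
  seg 3: up by d2 = 6 → (-119/18, 6)
  seg 4: right by d11 = 8/9 → (-103/18, 6)
  seg 5: down by d2 = 6 → (-103/18, 0)
  seg 6: down by d11 = 8/9 → (-103/18, -8/9)
  seg 7: down by d1 = 1 → (-103/18, -17/9)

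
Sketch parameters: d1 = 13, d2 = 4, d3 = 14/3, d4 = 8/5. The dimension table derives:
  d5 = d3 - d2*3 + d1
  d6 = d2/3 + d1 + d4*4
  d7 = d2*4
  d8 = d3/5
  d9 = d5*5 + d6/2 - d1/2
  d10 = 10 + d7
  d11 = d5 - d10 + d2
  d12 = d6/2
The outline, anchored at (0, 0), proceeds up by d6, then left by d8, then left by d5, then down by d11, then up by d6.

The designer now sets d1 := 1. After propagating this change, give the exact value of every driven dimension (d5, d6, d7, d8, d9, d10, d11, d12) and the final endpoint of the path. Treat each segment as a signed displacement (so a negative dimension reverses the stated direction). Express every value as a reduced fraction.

d5 = -19/3
d6 = 131/15
d7 = 16
d8 = 14/15
d9 = -139/5
d10 = 26
d11 = -85/3
d12 = 131/30
endpoint = (27/5, 229/5)

Apply edit: d1 := 1
  d5 = d3 - d2*3 + d1 = -19/3
  d6 = d2/3 + d1 + d4*4 = 131/15
  d7 = d2*4 = 16
  d8 = d3/5 = 14/15
  d9 = d5*5 + d6/2 - d1/2 = -139/5
  d10 = 10 + d7 = 26
  d11 = d5 - d10 + d2 = -85/3
  d12 = d6/2 = 131/30
Walk from origin (0, 0):
  seg 1: up by d6 = 131/15 → (0, 131/15)
  seg 2: left by d8 = 14/15 → (-14/15, 131/15)
  seg 3: left by d5 = -19/3 → (27/5, 131/15)
  seg 4: down by d11 = -85/3 → (27/5, 556/15)
  seg 5: up by d6 = 131/15 → (27/5, 229/5)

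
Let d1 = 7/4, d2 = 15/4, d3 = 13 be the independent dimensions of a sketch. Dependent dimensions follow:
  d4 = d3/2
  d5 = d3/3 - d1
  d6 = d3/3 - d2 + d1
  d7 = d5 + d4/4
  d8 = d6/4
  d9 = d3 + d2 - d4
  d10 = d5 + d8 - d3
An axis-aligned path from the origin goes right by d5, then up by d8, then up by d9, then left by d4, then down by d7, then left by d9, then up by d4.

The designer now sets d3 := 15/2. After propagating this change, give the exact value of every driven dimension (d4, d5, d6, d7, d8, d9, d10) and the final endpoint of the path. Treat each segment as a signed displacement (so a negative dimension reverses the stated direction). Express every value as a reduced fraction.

d4 = 15/4
d5 = 3/4
d6 = 1/2
d7 = 27/16
d8 = 1/8
d9 = 15/2
d10 = -53/8
endpoint = (-21/2, 155/16)

Apply edit: d3 := 15/2
  d4 = d3/2 = 15/4
  d5 = d3/3 - d1 = 3/4
  d6 = d3/3 - d2 + d1 = 1/2
  d7 = d5 + d4/4 = 27/16
  d8 = d6/4 = 1/8
  d9 = d3 + d2 - d4 = 15/2
  d10 = d5 + d8 - d3 = -53/8
Walk from origin (0, 0):
  seg 1: right by d5 = 3/4 → (3/4, 0)
  seg 2: up by d8 = 1/8 → (3/4, 1/8)
  seg 3: up by d9 = 15/2 → (3/4, 61/8)
  seg 4: left by d4 = 15/4 → (-3, 61/8)
  seg 5: down by d7 = 27/16 → (-3, 95/16)
  seg 6: left by d9 = 15/2 → (-21/2, 95/16)
  seg 7: up by d4 = 15/4 → (-21/2, 155/16)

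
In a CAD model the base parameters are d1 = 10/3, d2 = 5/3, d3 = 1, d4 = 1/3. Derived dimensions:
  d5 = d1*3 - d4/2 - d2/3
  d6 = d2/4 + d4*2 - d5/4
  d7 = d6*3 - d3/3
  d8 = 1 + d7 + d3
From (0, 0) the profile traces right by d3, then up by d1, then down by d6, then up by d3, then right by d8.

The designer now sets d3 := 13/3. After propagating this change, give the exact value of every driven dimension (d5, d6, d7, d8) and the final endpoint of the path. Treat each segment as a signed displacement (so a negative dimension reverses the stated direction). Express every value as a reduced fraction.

Apply edit: d3 := 13/3
  d5 = d1*3 - d4/2 - d2/3 = 167/18
  d6 = d2/4 + d4*2 - d5/4 = -89/72
  d7 = d6*3 - d3/3 = -371/72
  d8 = 1 + d7 + d3 = 13/72
Walk from origin (0, 0):
  seg 1: right by d3 = 13/3 → (13/3, 0)
  seg 2: up by d1 = 10/3 → (13/3, 10/3)
  seg 3: down by d6 = -89/72 → (13/3, 329/72)
  seg 4: up by d3 = 13/3 → (13/3, 641/72)
  seg 5: right by d8 = 13/72 → (325/72, 641/72)

d5 = 167/18
d6 = -89/72
d7 = -371/72
d8 = 13/72
endpoint = (325/72, 641/72)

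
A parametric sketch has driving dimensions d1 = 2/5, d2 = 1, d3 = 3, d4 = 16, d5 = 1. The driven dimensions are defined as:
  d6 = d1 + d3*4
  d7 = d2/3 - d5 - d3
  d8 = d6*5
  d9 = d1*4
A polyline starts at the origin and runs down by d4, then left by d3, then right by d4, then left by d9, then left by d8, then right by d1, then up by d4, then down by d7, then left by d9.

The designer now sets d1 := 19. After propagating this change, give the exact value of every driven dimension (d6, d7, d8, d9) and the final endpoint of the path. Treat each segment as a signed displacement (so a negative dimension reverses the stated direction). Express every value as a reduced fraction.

Apply edit: d1 := 19
  d6 = d1 + d3*4 = 31
  d7 = d2/3 - d5 - d3 = -11/3
  d8 = d6*5 = 155
  d9 = d1*4 = 76
Walk from origin (0, 0):
  seg 1: down by d4 = 16 → (0, -16)
  seg 2: left by d3 = 3 → (-3, -16)
  seg 3: right by d4 = 16 → (13, -16)
  seg 4: left by d9 = 76 → (-63, -16)
  seg 5: left by d8 = 155 → (-218, -16)
  seg 6: right by d1 = 19 → (-199, -16)
  seg 7: up by d4 = 16 → (-199, 0)
  seg 8: down by d7 = -11/3 → (-199, 11/3)
  seg 9: left by d9 = 76 → (-275, 11/3)

d6 = 31
d7 = -11/3
d8 = 155
d9 = 76
endpoint = (-275, 11/3)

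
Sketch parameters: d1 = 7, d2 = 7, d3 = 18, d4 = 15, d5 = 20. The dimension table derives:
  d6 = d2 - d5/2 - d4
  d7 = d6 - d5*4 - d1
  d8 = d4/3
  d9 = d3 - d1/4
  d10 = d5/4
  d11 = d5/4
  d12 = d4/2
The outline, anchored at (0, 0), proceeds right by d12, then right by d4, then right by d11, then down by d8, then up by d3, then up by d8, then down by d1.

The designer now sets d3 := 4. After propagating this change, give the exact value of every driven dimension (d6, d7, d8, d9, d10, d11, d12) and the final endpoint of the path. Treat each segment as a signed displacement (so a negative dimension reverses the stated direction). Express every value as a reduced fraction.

d6 = -18
d7 = -105
d8 = 5
d9 = 9/4
d10 = 5
d11 = 5
d12 = 15/2
endpoint = (55/2, -3)

Apply edit: d3 := 4
  d6 = d2 - d5/2 - d4 = -18
  d7 = d6 - d5*4 - d1 = -105
  d8 = d4/3 = 5
  d9 = d3 - d1/4 = 9/4
  d10 = d5/4 = 5
  d11 = d5/4 = 5
  d12 = d4/2 = 15/2
Walk from origin (0, 0):
  seg 1: right by d12 = 15/2 → (15/2, 0)
  seg 2: right by d4 = 15 → (45/2, 0)
  seg 3: right by d11 = 5 → (55/2, 0)
  seg 4: down by d8 = 5 → (55/2, -5)
  seg 5: up by d3 = 4 → (55/2, -1)
  seg 6: up by d8 = 5 → (55/2, 4)
  seg 7: down by d1 = 7 → (55/2, -3)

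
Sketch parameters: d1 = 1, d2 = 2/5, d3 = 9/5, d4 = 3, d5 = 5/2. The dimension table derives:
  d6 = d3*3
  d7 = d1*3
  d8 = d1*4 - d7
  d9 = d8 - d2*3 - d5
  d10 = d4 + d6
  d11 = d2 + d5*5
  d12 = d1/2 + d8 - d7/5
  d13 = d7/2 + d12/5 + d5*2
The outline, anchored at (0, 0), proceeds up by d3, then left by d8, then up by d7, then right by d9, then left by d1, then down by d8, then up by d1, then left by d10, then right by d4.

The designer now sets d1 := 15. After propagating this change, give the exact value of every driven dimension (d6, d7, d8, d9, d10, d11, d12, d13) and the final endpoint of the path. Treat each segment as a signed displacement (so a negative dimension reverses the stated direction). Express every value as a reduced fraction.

d6 = 27/5
d7 = 45
d8 = 15
d9 = 113/10
d10 = 42/5
d11 = 129/10
d12 = 27/2
d13 = 151/5
endpoint = (-241/10, 234/5)

Apply edit: d1 := 15
  d6 = d3*3 = 27/5
  d7 = d1*3 = 45
  d8 = d1*4 - d7 = 15
  d9 = d8 - d2*3 - d5 = 113/10
  d10 = d4 + d6 = 42/5
  d11 = d2 + d5*5 = 129/10
  d12 = d1/2 + d8 - d7/5 = 27/2
  d13 = d7/2 + d12/5 + d5*2 = 151/5
Walk from origin (0, 0):
  seg 1: up by d3 = 9/5 → (0, 9/5)
  seg 2: left by d8 = 15 → (-15, 9/5)
  seg 3: up by d7 = 45 → (-15, 234/5)
  seg 4: right by d9 = 113/10 → (-37/10, 234/5)
  seg 5: left by d1 = 15 → (-187/10, 234/5)
  seg 6: down by d8 = 15 → (-187/10, 159/5)
  seg 7: up by d1 = 15 → (-187/10, 234/5)
  seg 8: left by d10 = 42/5 → (-271/10, 234/5)
  seg 9: right by d4 = 3 → (-241/10, 234/5)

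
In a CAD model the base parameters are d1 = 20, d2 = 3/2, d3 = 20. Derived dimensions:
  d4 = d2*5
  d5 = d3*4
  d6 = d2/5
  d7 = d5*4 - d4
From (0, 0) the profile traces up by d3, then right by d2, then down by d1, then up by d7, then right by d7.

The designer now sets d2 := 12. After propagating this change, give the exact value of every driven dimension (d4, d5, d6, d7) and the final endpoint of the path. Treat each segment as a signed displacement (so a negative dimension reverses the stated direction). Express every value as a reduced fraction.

Apply edit: d2 := 12
  d4 = d2*5 = 60
  d5 = d3*4 = 80
  d6 = d2/5 = 12/5
  d7 = d5*4 - d4 = 260
Walk from origin (0, 0):
  seg 1: up by d3 = 20 → (0, 20)
  seg 2: right by d2 = 12 → (12, 20)
  seg 3: down by d1 = 20 → (12, 0)
  seg 4: up by d7 = 260 → (12, 260)
  seg 5: right by d7 = 260 → (272, 260)

d4 = 60
d5 = 80
d6 = 12/5
d7 = 260
endpoint = (272, 260)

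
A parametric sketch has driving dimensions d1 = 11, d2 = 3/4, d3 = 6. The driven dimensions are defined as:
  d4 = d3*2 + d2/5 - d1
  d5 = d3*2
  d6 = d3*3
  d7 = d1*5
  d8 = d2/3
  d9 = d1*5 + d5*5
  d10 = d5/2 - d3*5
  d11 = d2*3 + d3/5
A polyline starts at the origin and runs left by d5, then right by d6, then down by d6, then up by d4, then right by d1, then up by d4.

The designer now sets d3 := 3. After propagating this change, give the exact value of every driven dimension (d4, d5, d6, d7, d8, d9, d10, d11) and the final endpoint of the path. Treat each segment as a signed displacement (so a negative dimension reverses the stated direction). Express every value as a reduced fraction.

Apply edit: d3 := 3
  d4 = d3*2 + d2/5 - d1 = -97/20
  d5 = d3*2 = 6
  d6 = d3*3 = 9
  d7 = d1*5 = 55
  d8 = d2/3 = 1/4
  d9 = d1*5 + d5*5 = 85
  d10 = d5/2 - d3*5 = -12
  d11 = d2*3 + d3/5 = 57/20
Walk from origin (0, 0):
  seg 1: left by d5 = 6 → (-6, 0)
  seg 2: right by d6 = 9 → (3, 0)
  seg 3: down by d6 = 9 → (3, -9)
  seg 4: up by d4 = -97/20 → (3, -277/20)
  seg 5: right by d1 = 11 → (14, -277/20)
  seg 6: up by d4 = -97/20 → (14, -187/10)

d4 = -97/20
d5 = 6
d6 = 9
d7 = 55
d8 = 1/4
d9 = 85
d10 = -12
d11 = 57/20
endpoint = (14, -187/10)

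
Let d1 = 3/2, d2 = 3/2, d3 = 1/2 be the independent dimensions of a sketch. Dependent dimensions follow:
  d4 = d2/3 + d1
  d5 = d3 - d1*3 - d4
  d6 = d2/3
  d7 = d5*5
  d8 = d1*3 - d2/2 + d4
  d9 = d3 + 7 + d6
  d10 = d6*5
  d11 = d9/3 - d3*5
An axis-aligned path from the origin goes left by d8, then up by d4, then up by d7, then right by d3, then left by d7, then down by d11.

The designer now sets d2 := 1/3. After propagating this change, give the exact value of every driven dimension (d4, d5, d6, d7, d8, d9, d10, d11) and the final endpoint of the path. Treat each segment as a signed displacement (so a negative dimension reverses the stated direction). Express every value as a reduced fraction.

Apply edit: d2 := 1/3
  d4 = d2/3 + d1 = 29/18
  d5 = d3 - d1*3 - d4 = -101/18
  d6 = d2/3 = 1/9
  d7 = d5*5 = -505/18
  d8 = d1*3 - d2/2 + d4 = 107/18
  d9 = d3 + 7 + d6 = 137/18
  d10 = d6*5 = 5/9
  d11 = d9/3 - d3*5 = 1/27
Walk from origin (0, 0):
  seg 1: left by d8 = 107/18 → (-107/18, 0)
  seg 2: up by d4 = 29/18 → (-107/18, 29/18)
  seg 3: up by d7 = -505/18 → (-107/18, -238/9)
  seg 4: right by d3 = 1/2 → (-49/9, -238/9)
  seg 5: left by d7 = -505/18 → (407/18, -238/9)
  seg 6: down by d11 = 1/27 → (407/18, -715/27)

d4 = 29/18
d5 = -101/18
d6 = 1/9
d7 = -505/18
d8 = 107/18
d9 = 137/18
d10 = 5/9
d11 = 1/27
endpoint = (407/18, -715/27)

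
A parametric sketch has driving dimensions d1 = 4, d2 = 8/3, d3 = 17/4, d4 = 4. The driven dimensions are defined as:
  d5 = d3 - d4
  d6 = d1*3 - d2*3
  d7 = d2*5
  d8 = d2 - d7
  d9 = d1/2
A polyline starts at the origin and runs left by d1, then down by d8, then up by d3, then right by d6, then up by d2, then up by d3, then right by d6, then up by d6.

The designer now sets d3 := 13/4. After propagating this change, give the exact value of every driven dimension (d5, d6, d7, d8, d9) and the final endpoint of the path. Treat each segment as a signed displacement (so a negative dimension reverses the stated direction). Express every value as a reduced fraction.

Apply edit: d3 := 13/4
  d5 = d3 - d4 = -3/4
  d6 = d1*3 - d2*3 = 4
  d7 = d2*5 = 40/3
  d8 = d2 - d7 = -32/3
  d9 = d1/2 = 2
Walk from origin (0, 0):
  seg 1: left by d1 = 4 → (-4, 0)
  seg 2: down by d8 = -32/3 → (-4, 32/3)
  seg 3: up by d3 = 13/4 → (-4, 167/12)
  seg 4: right by d6 = 4 → (0, 167/12)
  seg 5: up by d2 = 8/3 → (0, 199/12)
  seg 6: up by d3 = 13/4 → (0, 119/6)
  seg 7: right by d6 = 4 → (4, 119/6)
  seg 8: up by d6 = 4 → (4, 143/6)

d5 = -3/4
d6 = 4
d7 = 40/3
d8 = -32/3
d9 = 2
endpoint = (4, 143/6)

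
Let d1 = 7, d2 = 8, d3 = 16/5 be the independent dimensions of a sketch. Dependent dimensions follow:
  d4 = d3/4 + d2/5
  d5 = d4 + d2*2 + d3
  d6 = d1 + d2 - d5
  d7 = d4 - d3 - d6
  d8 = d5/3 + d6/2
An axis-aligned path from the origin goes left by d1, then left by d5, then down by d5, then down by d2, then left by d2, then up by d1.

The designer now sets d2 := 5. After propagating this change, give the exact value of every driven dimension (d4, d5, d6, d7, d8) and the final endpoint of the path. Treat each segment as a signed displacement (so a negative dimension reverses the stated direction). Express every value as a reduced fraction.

Apply edit: d2 := 5
  d4 = d3/4 + d2/5 = 9/5
  d5 = d4 + d2*2 + d3 = 15
  d6 = d1 + d2 - d5 = -3
  d7 = d4 - d3 - d6 = 8/5
  d8 = d5/3 + d6/2 = 7/2
Walk from origin (0, 0):
  seg 1: left by d1 = 7 → (-7, 0)
  seg 2: left by d5 = 15 → (-22, 0)
  seg 3: down by d5 = 15 → (-22, -15)
  seg 4: down by d2 = 5 → (-22, -20)
  seg 5: left by d2 = 5 → (-27, -20)
  seg 6: up by d1 = 7 → (-27, -13)

d4 = 9/5
d5 = 15
d6 = -3
d7 = 8/5
d8 = 7/2
endpoint = (-27, -13)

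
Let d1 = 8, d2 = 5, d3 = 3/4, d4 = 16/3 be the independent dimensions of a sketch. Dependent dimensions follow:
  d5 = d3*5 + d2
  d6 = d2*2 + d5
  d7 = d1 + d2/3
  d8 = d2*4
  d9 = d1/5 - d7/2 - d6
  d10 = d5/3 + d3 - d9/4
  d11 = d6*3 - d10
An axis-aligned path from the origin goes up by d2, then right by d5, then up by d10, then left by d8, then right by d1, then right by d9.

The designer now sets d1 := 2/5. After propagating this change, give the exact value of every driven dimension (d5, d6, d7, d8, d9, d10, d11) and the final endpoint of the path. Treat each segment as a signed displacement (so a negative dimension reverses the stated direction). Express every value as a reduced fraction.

Apply edit: d1 := 2/5
  d5 = d3*5 + d2 = 35/4
  d6 = d2*2 + d5 = 75/4
  d7 = d1 + d2/3 = 31/15
  d8 = d2*4 = 20
  d9 = d1/5 - d7/2 - d6 = -5911/300
  d10 = d5/3 + d3 - d9/4 = 3437/400
  d11 = d6*3 - d10 = 19063/400
Walk from origin (0, 0):
  seg 1: up by d2 = 5 → (0, 5)
  seg 2: right by d5 = 35/4 → (35/4, 5)
  seg 3: up by d10 = 3437/400 → (35/4, 5437/400)
  seg 4: left by d8 = 20 → (-45/4, 5437/400)
  seg 5: right by d1 = 2/5 → (-217/20, 5437/400)
  seg 6: right by d9 = -5911/300 → (-4583/150, 5437/400)

d5 = 35/4
d6 = 75/4
d7 = 31/15
d8 = 20
d9 = -5911/300
d10 = 3437/400
d11 = 19063/400
endpoint = (-4583/150, 5437/400)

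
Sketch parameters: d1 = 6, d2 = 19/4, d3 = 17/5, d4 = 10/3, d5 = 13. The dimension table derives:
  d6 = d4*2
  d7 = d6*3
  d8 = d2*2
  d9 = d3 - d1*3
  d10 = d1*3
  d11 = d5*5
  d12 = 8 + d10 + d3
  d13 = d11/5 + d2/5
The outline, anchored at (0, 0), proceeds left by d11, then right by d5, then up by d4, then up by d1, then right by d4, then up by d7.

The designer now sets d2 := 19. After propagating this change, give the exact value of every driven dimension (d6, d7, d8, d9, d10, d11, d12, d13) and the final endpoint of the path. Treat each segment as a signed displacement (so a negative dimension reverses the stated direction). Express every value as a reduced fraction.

Apply edit: d2 := 19
  d6 = d4*2 = 20/3
  d7 = d6*3 = 20
  d8 = d2*2 = 38
  d9 = d3 - d1*3 = -73/5
  d10 = d1*3 = 18
  d11 = d5*5 = 65
  d12 = 8 + d10 + d3 = 147/5
  d13 = d11/5 + d2/5 = 84/5
Walk from origin (0, 0):
  seg 1: left by d11 = 65 → (-65, 0)
  seg 2: right by d5 = 13 → (-52, 0)
  seg 3: up by d4 = 10/3 → (-52, 10/3)
  seg 4: up by d1 = 6 → (-52, 28/3)
  seg 5: right by d4 = 10/3 → (-146/3, 28/3)
  seg 6: up by d7 = 20 → (-146/3, 88/3)

d6 = 20/3
d7 = 20
d8 = 38
d9 = -73/5
d10 = 18
d11 = 65
d12 = 147/5
d13 = 84/5
endpoint = (-146/3, 88/3)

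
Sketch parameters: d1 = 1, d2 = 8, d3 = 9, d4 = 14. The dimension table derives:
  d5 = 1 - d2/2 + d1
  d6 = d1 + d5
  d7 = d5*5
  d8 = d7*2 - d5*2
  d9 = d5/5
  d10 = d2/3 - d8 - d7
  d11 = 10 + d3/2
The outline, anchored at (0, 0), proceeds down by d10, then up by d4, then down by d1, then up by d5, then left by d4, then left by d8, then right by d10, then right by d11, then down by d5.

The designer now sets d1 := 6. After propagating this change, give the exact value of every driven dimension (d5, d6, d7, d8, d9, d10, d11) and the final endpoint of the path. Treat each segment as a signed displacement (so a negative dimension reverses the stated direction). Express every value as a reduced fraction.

Apply edit: d1 := 6
  d5 = 1 - d2/2 + d1 = 3
  d6 = d1 + d5 = 9
  d7 = d5*5 = 15
  d8 = d7*2 - d5*2 = 24
  d9 = d5/5 = 3/5
  d10 = d2/3 - d8 - d7 = -109/3
  d11 = 10 + d3/2 = 29/2
Walk from origin (0, 0):
  seg 1: down by d10 = -109/3 → (0, 109/3)
  seg 2: up by d4 = 14 → (0, 151/3)
  seg 3: down by d1 = 6 → (0, 133/3)
  seg 4: up by d5 = 3 → (0, 142/3)
  seg 5: left by d4 = 14 → (-14, 142/3)
  seg 6: left by d8 = 24 → (-38, 142/3)
  seg 7: right by d10 = -109/3 → (-223/3, 142/3)
  seg 8: right by d11 = 29/2 → (-359/6, 142/3)
  seg 9: down by d5 = 3 → (-359/6, 133/3)

d5 = 3
d6 = 9
d7 = 15
d8 = 24
d9 = 3/5
d10 = -109/3
d11 = 29/2
endpoint = (-359/6, 133/3)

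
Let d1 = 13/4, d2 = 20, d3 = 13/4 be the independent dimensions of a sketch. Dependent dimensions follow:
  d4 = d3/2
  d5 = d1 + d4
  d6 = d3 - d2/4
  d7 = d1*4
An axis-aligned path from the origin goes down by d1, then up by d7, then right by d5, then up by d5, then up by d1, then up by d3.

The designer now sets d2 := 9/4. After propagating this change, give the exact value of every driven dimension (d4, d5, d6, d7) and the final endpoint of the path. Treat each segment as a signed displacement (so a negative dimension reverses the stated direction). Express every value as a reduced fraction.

Apply edit: d2 := 9/4
  d4 = d3/2 = 13/8
  d5 = d1 + d4 = 39/8
  d6 = d3 - d2/4 = 43/16
  d7 = d1*4 = 13
Walk from origin (0, 0):
  seg 1: down by d1 = 13/4 → (0, -13/4)
  seg 2: up by d7 = 13 → (0, 39/4)
  seg 3: right by d5 = 39/8 → (39/8, 39/4)
  seg 4: up by d5 = 39/8 → (39/8, 117/8)
  seg 5: up by d1 = 13/4 → (39/8, 143/8)
  seg 6: up by d3 = 13/4 → (39/8, 169/8)

d4 = 13/8
d5 = 39/8
d6 = 43/16
d7 = 13
endpoint = (39/8, 169/8)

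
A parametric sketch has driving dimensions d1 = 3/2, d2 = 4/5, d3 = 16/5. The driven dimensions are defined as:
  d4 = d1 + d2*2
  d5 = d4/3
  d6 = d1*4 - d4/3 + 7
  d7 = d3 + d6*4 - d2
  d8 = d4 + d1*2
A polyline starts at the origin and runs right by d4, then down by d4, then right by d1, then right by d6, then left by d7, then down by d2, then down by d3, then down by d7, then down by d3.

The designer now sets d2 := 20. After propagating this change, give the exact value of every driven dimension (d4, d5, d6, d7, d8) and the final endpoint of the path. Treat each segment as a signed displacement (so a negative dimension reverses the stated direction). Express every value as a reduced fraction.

Apply edit: d2 := 20
  d4 = d1 + d2*2 = 83/2
  d5 = d4/3 = 83/6
  d6 = d1*4 - d4/3 + 7 = -5/6
  d7 = d3 + d6*4 - d2 = -302/15
  d8 = d4 + d1*2 = 89/2
Walk from origin (0, 0):
  seg 1: right by d4 = 83/2 → (83/2, 0)
  seg 2: down by d4 = 83/2 → (83/2, -83/2)
  seg 3: right by d1 = 3/2 → (43, -83/2)
  seg 4: right by d6 = -5/6 → (253/6, -83/2)
  seg 5: left by d7 = -302/15 → (623/10, -83/2)
  seg 6: down by d2 = 20 → (623/10, -123/2)
  seg 7: down by d3 = 16/5 → (623/10, -647/10)
  seg 8: down by d7 = -302/15 → (623/10, -1337/30)
  seg 9: down by d3 = 16/5 → (623/10, -1433/30)

d4 = 83/2
d5 = 83/6
d6 = -5/6
d7 = -302/15
d8 = 89/2
endpoint = (623/10, -1433/30)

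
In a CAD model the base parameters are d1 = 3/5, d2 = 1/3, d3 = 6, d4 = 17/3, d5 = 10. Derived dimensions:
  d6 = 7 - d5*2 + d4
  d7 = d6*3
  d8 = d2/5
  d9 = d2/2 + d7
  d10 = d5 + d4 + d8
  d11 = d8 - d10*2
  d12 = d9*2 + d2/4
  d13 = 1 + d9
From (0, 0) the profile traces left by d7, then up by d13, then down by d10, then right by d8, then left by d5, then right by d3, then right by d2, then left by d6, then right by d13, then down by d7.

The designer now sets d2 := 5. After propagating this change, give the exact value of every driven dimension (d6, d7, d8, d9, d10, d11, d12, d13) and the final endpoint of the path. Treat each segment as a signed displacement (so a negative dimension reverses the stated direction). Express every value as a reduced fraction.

Apply edit: d2 := 5
  d6 = 7 - d5*2 + d4 = -22/3
  d7 = d6*3 = -22
  d8 = d2/5 = 1
  d9 = d2/2 + d7 = -39/2
  d10 = d5 + d4 + d8 = 50/3
  d11 = d8 - d10*2 = -97/3
  d12 = d9*2 + d2/4 = -151/4
  d13 = 1 + d9 = -37/2
Walk from origin (0, 0):
  seg 1: left by d7 = -22 → (22, 0)
  seg 2: up by d13 = -37/2 → (22, -37/2)
  seg 3: down by d10 = 50/3 → (22, -211/6)
  seg 4: right by d8 = 1 → (23, -211/6)
  seg 5: left by d5 = 10 → (13, -211/6)
  seg 6: right by d3 = 6 → (19, -211/6)
  seg 7: right by d2 = 5 → (24, -211/6)
  seg 8: left by d6 = -22/3 → (94/3, -211/6)
  seg 9: right by d13 = -37/2 → (77/6, -211/6)
  seg 10: down by d7 = -22 → (77/6, -79/6)

d6 = -22/3
d7 = -22
d8 = 1
d9 = -39/2
d10 = 50/3
d11 = -97/3
d12 = -151/4
d13 = -37/2
endpoint = (77/6, -79/6)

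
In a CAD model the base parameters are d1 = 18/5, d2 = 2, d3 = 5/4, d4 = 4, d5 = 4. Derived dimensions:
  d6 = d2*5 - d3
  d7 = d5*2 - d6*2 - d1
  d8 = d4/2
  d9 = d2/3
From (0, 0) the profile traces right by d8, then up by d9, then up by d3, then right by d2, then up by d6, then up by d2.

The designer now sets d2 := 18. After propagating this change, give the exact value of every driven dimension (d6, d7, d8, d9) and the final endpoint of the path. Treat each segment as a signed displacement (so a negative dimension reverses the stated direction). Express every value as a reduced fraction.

d6 = 355/4
d7 = -1731/10
d8 = 2
d9 = 6
endpoint = (20, 114)

Apply edit: d2 := 18
  d6 = d2*5 - d3 = 355/4
  d7 = d5*2 - d6*2 - d1 = -1731/10
  d8 = d4/2 = 2
  d9 = d2/3 = 6
Walk from origin (0, 0):
  seg 1: right by d8 = 2 → (2, 0)
  seg 2: up by d9 = 6 → (2, 6)
  seg 3: up by d3 = 5/4 → (2, 29/4)
  seg 4: right by d2 = 18 → (20, 29/4)
  seg 5: up by d6 = 355/4 → (20, 96)
  seg 6: up by d2 = 18 → (20, 114)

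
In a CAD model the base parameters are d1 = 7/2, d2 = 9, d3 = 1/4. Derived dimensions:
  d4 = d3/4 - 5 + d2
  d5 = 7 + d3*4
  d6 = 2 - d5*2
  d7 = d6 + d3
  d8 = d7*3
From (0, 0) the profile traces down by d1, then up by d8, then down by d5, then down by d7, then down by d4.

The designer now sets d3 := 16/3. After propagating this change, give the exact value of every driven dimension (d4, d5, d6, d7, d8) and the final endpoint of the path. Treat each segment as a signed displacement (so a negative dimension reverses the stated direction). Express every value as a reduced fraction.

d4 = 16/3
d5 = 85/3
d6 = -164/3
d7 = -148/3
d8 = -148
endpoint = (0, -815/6)

Apply edit: d3 := 16/3
  d4 = d3/4 - 5 + d2 = 16/3
  d5 = 7 + d3*4 = 85/3
  d6 = 2 - d5*2 = -164/3
  d7 = d6 + d3 = -148/3
  d8 = d7*3 = -148
Walk from origin (0, 0):
  seg 1: down by d1 = 7/2 → (0, -7/2)
  seg 2: up by d8 = -148 → (0, -303/2)
  seg 3: down by d5 = 85/3 → (0, -1079/6)
  seg 4: down by d7 = -148/3 → (0, -261/2)
  seg 5: down by d4 = 16/3 → (0, -815/6)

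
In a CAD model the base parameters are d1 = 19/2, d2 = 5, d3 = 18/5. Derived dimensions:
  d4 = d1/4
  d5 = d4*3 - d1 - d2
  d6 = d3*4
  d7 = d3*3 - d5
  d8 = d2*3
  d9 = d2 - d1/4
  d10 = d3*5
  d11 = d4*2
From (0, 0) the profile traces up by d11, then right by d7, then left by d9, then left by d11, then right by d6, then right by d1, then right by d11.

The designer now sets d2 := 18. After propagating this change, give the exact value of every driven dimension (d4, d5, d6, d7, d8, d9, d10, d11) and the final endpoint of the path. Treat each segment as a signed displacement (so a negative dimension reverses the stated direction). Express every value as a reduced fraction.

Apply edit: d2 := 18
  d4 = d1/4 = 19/8
  d5 = d4*3 - d1 - d2 = -163/8
  d6 = d3*4 = 72/5
  d7 = d3*3 - d5 = 1247/40
  d8 = d2*3 = 54
  d9 = d2 - d1/4 = 125/8
  d10 = d3*5 = 18
  d11 = d4*2 = 19/4
Walk from origin (0, 0):
  seg 1: up by d11 = 19/4 → (0, 19/4)
  seg 2: right by d7 = 1247/40 → (1247/40, 19/4)
  seg 3: left by d9 = 125/8 → (311/20, 19/4)
  seg 4: left by d11 = 19/4 → (54/5, 19/4)
  seg 5: right by d6 = 72/5 → (126/5, 19/4)
  seg 6: right by d1 = 19/2 → (347/10, 19/4)
  seg 7: right by d11 = 19/4 → (789/20, 19/4)

d4 = 19/8
d5 = -163/8
d6 = 72/5
d7 = 1247/40
d8 = 54
d9 = 125/8
d10 = 18
d11 = 19/4
endpoint = (789/20, 19/4)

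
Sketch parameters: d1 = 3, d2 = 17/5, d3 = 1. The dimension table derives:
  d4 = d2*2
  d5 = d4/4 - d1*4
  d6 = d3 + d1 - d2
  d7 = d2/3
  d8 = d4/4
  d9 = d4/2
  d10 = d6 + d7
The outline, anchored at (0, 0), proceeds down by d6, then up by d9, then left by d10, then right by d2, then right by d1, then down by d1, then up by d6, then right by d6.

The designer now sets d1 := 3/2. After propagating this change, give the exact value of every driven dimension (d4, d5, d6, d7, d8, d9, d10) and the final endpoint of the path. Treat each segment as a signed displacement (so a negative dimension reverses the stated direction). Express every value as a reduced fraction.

d4 = 34/5
d5 = -43/10
d6 = -9/10
d7 = 17/15
d8 = 17/10
d9 = 17/5
d10 = 7/30
endpoint = (113/30, 19/10)

Apply edit: d1 := 3/2
  d4 = d2*2 = 34/5
  d5 = d4/4 - d1*4 = -43/10
  d6 = d3 + d1 - d2 = -9/10
  d7 = d2/3 = 17/15
  d8 = d4/4 = 17/10
  d9 = d4/2 = 17/5
  d10 = d6 + d7 = 7/30
Walk from origin (0, 0):
  seg 1: down by d6 = -9/10 → (0, 9/10)
  seg 2: up by d9 = 17/5 → (0, 43/10)
  seg 3: left by d10 = 7/30 → (-7/30, 43/10)
  seg 4: right by d2 = 17/5 → (19/6, 43/10)
  seg 5: right by d1 = 3/2 → (14/3, 43/10)
  seg 6: down by d1 = 3/2 → (14/3, 14/5)
  seg 7: up by d6 = -9/10 → (14/3, 19/10)
  seg 8: right by d6 = -9/10 → (113/30, 19/10)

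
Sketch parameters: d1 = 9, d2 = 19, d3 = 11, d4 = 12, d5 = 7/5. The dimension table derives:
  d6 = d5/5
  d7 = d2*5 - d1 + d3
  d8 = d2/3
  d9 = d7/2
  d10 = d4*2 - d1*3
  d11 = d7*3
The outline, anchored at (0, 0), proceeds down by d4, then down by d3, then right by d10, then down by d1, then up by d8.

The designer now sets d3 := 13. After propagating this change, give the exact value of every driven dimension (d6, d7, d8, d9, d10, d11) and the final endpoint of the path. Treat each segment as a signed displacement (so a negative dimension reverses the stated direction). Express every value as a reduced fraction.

d6 = 7/25
d7 = 99
d8 = 19/3
d9 = 99/2
d10 = -3
d11 = 297
endpoint = (-3, -83/3)

Apply edit: d3 := 13
  d6 = d5/5 = 7/25
  d7 = d2*5 - d1 + d3 = 99
  d8 = d2/3 = 19/3
  d9 = d7/2 = 99/2
  d10 = d4*2 - d1*3 = -3
  d11 = d7*3 = 297
Walk from origin (0, 0):
  seg 1: down by d4 = 12 → (0, -12)
  seg 2: down by d3 = 13 → (0, -25)
  seg 3: right by d10 = -3 → (-3, -25)
  seg 4: down by d1 = 9 → (-3, -34)
  seg 5: up by d8 = 19/3 → (-3, -83/3)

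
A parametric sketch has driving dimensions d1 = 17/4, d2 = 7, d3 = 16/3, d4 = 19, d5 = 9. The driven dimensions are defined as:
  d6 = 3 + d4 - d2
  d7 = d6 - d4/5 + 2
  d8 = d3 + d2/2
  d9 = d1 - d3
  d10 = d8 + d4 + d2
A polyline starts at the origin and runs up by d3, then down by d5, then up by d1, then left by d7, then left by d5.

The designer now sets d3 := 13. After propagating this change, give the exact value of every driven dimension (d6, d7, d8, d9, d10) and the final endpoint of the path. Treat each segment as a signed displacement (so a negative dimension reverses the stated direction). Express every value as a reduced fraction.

d6 = 15
d7 = 66/5
d8 = 33/2
d9 = -35/4
d10 = 85/2
endpoint = (-111/5, 33/4)

Apply edit: d3 := 13
  d6 = 3 + d4 - d2 = 15
  d7 = d6 - d4/5 + 2 = 66/5
  d8 = d3 + d2/2 = 33/2
  d9 = d1 - d3 = -35/4
  d10 = d8 + d4 + d2 = 85/2
Walk from origin (0, 0):
  seg 1: up by d3 = 13 → (0, 13)
  seg 2: down by d5 = 9 → (0, 4)
  seg 3: up by d1 = 17/4 → (0, 33/4)
  seg 4: left by d7 = 66/5 → (-66/5, 33/4)
  seg 5: left by d5 = 9 → (-111/5, 33/4)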